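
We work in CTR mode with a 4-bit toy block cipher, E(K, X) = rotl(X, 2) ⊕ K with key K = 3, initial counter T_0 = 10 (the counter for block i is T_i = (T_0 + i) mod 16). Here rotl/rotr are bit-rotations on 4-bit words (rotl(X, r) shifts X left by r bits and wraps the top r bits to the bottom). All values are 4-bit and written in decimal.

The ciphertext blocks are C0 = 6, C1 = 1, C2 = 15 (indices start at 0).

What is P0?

P0 = 15

CTR decryption: S_i = E(K, T_i) where T_i is the counter for block i; P_i = C_i ⊕ S_i.
P0: T = 10, S = E(K, T) = 9; 6 ⊕ 9 = 15.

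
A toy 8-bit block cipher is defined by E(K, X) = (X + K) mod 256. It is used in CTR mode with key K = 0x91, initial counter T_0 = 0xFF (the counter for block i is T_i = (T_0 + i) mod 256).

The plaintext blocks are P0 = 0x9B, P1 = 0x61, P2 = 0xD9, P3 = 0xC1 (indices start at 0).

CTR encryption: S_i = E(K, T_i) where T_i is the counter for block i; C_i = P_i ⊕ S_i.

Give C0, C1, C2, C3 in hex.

C0 = 0x0B, C1 = 0xF0, C2 = 0x4B, C3 = 0x52

C0: T = 0xFF, S = E(K, T) = 0x90; 0x9B ⊕ 0x90 = 0x0B.
C1: T = 0x00, S = E(K, T) = 0x91; 0x61 ⊕ 0x91 = 0xF0.
C2: T = 0x01, S = E(K, T) = 0x92; 0xD9 ⊕ 0x92 = 0x4B.
C3: T = 0x02, S = E(K, T) = 0x93; 0xC1 ⊕ 0x93 = 0x52.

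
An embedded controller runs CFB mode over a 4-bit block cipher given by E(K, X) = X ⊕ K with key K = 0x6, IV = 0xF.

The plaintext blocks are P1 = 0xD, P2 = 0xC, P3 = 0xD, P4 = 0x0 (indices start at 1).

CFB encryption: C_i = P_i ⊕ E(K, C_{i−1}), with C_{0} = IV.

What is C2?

C1: E(K, 0xF) = 0x9; 0xD ⊕ 0x9 = 0x4.
C2: E(K, 0x4) = 0x2; 0xC ⊕ 0x2 = 0xE.

C2 = 0xE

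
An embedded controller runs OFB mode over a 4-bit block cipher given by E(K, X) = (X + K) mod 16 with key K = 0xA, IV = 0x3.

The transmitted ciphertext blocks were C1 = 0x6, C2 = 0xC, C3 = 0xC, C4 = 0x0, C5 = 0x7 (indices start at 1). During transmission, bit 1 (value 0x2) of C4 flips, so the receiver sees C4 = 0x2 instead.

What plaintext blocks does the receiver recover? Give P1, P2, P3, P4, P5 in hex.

OFB decryption: S_i = E(K, S_{i−1}) with S_{0} = IV; P_i = C_i ⊕ S_i.
Only C4 changed, to 0x2. In OFB, a change in C_i flips the same bit in P_i only; the keystream is unaffected. Decrypting the received ciphertext:
P1: S = E(K, 0x3) = 0xD; 0x6 ⊕ 0xD = 0xB.
P2: S = E(K, 0xD) = 0x7; 0xC ⊕ 0x7 = 0xB.
P3: S = E(K, 0x7) = 0x1; 0xC ⊕ 0x1 = 0xD.
P4: S = E(K, 0x1) = 0xB; 0x2 ⊕ 0xB = 0x9.
P5: S = E(K, 0xB) = 0x5; 0x7 ⊕ 0x5 = 0x2.
Blocks that differ from the original plaintext: P4.

P1 = 0xB, P2 = 0xB, P3 = 0xD, P4 = 0x9, P5 = 0x2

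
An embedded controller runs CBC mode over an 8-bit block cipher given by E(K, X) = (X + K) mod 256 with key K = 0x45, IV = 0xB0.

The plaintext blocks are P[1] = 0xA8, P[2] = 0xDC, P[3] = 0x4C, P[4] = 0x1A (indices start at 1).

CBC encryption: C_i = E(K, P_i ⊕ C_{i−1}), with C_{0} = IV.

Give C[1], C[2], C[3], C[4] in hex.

C[1]: P[1] ⊕ 0xB0 = 0x18; E(K, 0x18) = 0x5D.
C[2]: P[2] ⊕ 0x5D = 0x81; E(K, 0x81) = 0xC6.
C[3]: P[3] ⊕ 0xC6 = 0x8A; E(K, 0x8A) = 0xCF.
C[4]: P[4] ⊕ 0xCF = 0xD5; E(K, 0xD5) = 0x1A.

C[1] = 0x5D, C[2] = 0xC6, C[3] = 0xCF, C[4] = 0x1A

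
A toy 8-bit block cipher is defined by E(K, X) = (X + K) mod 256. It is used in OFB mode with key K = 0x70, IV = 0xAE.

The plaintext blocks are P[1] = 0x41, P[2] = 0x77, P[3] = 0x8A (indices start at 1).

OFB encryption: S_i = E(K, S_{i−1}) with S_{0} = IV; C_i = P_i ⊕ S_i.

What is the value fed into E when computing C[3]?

0x8E

C[1]: S = E(K, 0xAE) = 0x1E; 0x41 ⊕ 0x1E = 0x5F.
C[2]: S = E(K, 0x1E) = 0x8E; 0x77 ⊕ 0x8E = 0xF9.
C[3]: S = E(K, 0x8E) = 0xFE; 0x8A ⊕ 0xFE = 0x74.
So the input to E for block [3] is 0x8E.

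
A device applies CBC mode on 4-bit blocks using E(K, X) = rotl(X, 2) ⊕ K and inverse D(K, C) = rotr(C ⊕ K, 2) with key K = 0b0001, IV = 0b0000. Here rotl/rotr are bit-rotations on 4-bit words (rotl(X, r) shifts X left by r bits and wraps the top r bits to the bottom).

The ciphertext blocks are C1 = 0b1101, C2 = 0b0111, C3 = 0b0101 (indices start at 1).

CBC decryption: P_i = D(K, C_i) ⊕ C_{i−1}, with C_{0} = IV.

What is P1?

P1 = 0b0011

P1: D(K, 0b1101) = 0b0011; 0b0011 ⊕ 0b0000 = 0b0011.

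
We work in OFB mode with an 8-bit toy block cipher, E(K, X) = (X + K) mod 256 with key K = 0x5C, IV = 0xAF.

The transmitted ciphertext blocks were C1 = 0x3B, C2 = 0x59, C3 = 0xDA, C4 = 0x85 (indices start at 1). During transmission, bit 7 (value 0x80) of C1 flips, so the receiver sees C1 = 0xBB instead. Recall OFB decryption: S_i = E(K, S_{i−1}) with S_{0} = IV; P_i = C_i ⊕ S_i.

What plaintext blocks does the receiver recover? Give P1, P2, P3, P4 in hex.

Only C1 changed, to 0xBB. In OFB, a change in C_i flips the same bit in P_i only; the keystream is unaffected. Decrypting the received ciphertext:
P1: S = E(K, 0xAF) = 0x0B; 0xBB ⊕ 0x0B = 0xB0.
P2: S = E(K, 0x0B) = 0x67; 0x59 ⊕ 0x67 = 0x3E.
P3: S = E(K, 0x67) = 0xC3; 0xDA ⊕ 0xC3 = 0x19.
P4: S = E(K, 0xC3) = 0x1F; 0x85 ⊕ 0x1F = 0x9A.
Blocks that differ from the original plaintext: P1.

P1 = 0xB0, P2 = 0x3E, P3 = 0x19, P4 = 0x9A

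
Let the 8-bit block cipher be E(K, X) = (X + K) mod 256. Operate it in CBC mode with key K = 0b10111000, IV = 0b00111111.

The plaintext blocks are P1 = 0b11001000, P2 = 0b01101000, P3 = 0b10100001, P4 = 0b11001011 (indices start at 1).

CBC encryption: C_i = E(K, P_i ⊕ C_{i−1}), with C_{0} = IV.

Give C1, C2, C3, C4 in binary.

C1 = 0b10101111, C2 = 0b01111111, C3 = 0b10010110, C4 = 0b00010101

C1: P1 ⊕ 0b00111111 = 0b11110111; E(K, 0b11110111) = 0b10101111.
C2: P2 ⊕ 0b10101111 = 0b11000111; E(K, 0b11000111) = 0b01111111.
C3: P3 ⊕ 0b01111111 = 0b11011110; E(K, 0b11011110) = 0b10010110.
C4: P4 ⊕ 0b10010110 = 0b01011101; E(K, 0b01011101) = 0b00010101.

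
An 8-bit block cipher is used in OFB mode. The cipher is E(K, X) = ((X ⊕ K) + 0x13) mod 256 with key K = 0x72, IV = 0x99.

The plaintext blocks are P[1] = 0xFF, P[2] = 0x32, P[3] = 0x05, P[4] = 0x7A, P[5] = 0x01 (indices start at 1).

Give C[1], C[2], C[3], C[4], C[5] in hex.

OFB encryption: S_i = E(K, S_{i−1}) with S_{0} = IV; C_i = P_i ⊕ S_i.
C[1]: S = E(K, 0x99) = 0xFE; 0xFF ⊕ 0xFE = 0x01.
C[2]: S = E(K, 0xFE) = 0x9F; 0x32 ⊕ 0x9F = 0xAD.
C[3]: S = E(K, 0x9F) = 0x00; 0x05 ⊕ 0x00 = 0x05.
C[4]: S = E(K, 0x00) = 0x85; 0x7A ⊕ 0x85 = 0xFF.
C[5]: S = E(K, 0x85) = 0x0A; 0x01 ⊕ 0x0A = 0x0B.

C[1] = 0x01, C[2] = 0xAD, C[3] = 0x05, C[4] = 0xFF, C[5] = 0x0B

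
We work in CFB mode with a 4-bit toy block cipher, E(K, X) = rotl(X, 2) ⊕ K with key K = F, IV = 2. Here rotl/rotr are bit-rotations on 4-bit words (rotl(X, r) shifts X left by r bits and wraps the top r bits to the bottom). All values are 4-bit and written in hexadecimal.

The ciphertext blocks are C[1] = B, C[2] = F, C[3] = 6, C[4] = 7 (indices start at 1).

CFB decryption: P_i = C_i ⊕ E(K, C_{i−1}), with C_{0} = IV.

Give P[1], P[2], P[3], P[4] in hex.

P[1]: E(K, 2) = 7; B ⊕ 7 = C.
P[2]: E(K, B) = 1; F ⊕ 1 = E.
P[3]: E(K, F) = 0; 6 ⊕ 0 = 6.
P[4]: E(K, 6) = 6; 7 ⊕ 6 = 1.

P[1] = C, P[2] = E, P[3] = 6, P[4] = 1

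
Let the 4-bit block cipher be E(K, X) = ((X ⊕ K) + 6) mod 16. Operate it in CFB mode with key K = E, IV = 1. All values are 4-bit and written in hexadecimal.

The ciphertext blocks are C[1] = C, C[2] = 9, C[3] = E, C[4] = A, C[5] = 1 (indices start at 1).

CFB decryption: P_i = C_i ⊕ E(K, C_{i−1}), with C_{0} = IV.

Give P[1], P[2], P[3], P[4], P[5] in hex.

P[1]: E(K, 1) = 5; C ⊕ 5 = 9.
P[2]: E(K, C) = 8; 9 ⊕ 8 = 1.
P[3]: E(K, 9) = D; E ⊕ D = 3.
P[4]: E(K, E) = 6; A ⊕ 6 = C.
P[5]: E(K, A) = A; 1 ⊕ A = B.

P[1] = 9, P[2] = 1, P[3] = 3, P[4] = C, P[5] = B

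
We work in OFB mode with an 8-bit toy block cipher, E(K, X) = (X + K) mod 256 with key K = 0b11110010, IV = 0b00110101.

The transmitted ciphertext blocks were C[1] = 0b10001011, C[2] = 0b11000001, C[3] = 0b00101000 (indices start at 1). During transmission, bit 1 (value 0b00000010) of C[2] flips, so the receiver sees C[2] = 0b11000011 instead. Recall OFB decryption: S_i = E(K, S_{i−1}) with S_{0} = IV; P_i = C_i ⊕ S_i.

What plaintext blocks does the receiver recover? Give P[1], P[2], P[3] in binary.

Only C[2] changed, to 0b11000011. In OFB, a change in C_i flips the same bit in P_i only; the keystream is unaffected. Decrypting the received ciphertext:
P[1]: S = E(K, 0b00110101) = 0b00100111; 0b10001011 ⊕ 0b00100111 = 0b10101100.
P[2]: S = E(K, 0b00100111) = 0b00011001; 0b11000011 ⊕ 0b00011001 = 0b11011010.
P[3]: S = E(K, 0b00011001) = 0b00001011; 0b00101000 ⊕ 0b00001011 = 0b00100011.
Blocks that differ from the original plaintext: P[2].

P[1] = 0b10101100, P[2] = 0b11011010, P[3] = 0b00100011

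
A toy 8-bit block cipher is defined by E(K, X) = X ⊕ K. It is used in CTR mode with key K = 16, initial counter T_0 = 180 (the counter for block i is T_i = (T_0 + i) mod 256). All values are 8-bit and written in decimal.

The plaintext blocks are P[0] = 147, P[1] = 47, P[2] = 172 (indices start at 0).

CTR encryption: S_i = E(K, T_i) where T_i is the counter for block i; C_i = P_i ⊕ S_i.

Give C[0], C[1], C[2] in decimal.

C[0]: T = 180, S = E(K, T) = 164; 147 ⊕ 164 = 55.
C[1]: T = 181, S = E(K, T) = 165; 47 ⊕ 165 = 138.
C[2]: T = 182, S = E(K, T) = 166; 172 ⊕ 166 = 10.

C[0] = 55, C[1] = 138, C[2] = 10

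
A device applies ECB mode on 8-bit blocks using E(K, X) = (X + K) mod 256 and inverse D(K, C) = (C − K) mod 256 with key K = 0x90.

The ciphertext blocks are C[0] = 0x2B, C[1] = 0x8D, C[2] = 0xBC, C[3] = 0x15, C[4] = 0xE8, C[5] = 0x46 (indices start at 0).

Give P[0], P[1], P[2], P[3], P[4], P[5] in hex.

ECB decryption: P_i = D(K, C_i).
P[0]: D(K, 0x2B) = 0x9B.
P[1]: D(K, 0x8D) = 0xFD.
P[2]: D(K, 0xBC) = 0x2C.
P[3]: D(K, 0x15) = 0x85.
P[4]: D(K, 0xE8) = 0x58.
P[5]: D(K, 0x46) = 0xB6.

P[0] = 0x9B, P[1] = 0xFD, P[2] = 0x2C, P[3] = 0x85, P[4] = 0x58, P[5] = 0xB6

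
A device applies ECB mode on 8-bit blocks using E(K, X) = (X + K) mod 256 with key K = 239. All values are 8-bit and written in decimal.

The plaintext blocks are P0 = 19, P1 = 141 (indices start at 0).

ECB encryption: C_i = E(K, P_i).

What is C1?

C1: E(K, 141) = 124.

C1 = 124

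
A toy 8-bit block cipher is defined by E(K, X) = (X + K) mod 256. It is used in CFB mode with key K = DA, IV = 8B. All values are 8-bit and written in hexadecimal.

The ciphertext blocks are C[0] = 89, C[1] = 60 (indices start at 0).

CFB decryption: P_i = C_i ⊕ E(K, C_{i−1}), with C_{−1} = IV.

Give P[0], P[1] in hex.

P[0]: E(K, 8B) = 65; 89 ⊕ 65 = EC.
P[1]: E(K, 89) = 63; 60 ⊕ 63 = 03.

P[0] = EC, P[1] = 03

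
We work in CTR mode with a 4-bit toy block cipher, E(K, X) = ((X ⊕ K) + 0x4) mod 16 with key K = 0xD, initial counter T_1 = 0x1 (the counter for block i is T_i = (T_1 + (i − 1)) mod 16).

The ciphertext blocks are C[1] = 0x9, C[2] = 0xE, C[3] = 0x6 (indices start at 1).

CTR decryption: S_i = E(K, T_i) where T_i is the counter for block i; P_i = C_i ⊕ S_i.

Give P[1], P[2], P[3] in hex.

P[1]: T = 0x1, S = E(K, T) = 0x0; 0x9 ⊕ 0x0 = 0x9.
P[2]: T = 0x2, S = E(K, T) = 0x3; 0xE ⊕ 0x3 = 0xD.
P[3]: T = 0x3, S = E(K, T) = 0x2; 0x6 ⊕ 0x2 = 0x4.

P[1] = 0x9, P[2] = 0xD, P[3] = 0x4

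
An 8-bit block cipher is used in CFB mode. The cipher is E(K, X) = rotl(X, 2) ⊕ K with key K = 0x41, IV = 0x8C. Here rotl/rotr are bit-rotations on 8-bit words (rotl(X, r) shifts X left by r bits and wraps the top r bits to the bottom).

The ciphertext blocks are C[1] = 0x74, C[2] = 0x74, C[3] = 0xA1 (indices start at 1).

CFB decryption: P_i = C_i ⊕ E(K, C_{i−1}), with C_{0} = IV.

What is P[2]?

P[2] = 0xE4

P[2]: E(K, 0x74) = 0x90; 0x74 ⊕ 0x90 = 0xE4.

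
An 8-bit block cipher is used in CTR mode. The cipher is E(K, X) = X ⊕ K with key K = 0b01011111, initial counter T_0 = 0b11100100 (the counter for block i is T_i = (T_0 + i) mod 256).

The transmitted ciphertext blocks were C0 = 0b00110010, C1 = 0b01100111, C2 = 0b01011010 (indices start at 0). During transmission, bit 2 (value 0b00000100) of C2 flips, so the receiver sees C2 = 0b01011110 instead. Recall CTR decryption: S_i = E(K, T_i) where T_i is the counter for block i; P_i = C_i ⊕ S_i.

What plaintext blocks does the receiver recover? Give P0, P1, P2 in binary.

Only C2 changed, to 0b01011110. In CTR, a change in C_i flips the same bit in P_i only; the keystream is unaffected. Decrypting the received ciphertext:
P0: T = 0b11100100, S = E(K, T) = 0b10111011; 0b00110010 ⊕ 0b10111011 = 0b10001001.
P1: T = 0b11100101, S = E(K, T) = 0b10111010; 0b01100111 ⊕ 0b10111010 = 0b11011101.
P2: T = 0b11100110, S = E(K, T) = 0b10111001; 0b01011110 ⊕ 0b10111001 = 0b11100111.
Blocks that differ from the original plaintext: P2.

P0 = 0b10001001, P1 = 0b11011101, P2 = 0b11100111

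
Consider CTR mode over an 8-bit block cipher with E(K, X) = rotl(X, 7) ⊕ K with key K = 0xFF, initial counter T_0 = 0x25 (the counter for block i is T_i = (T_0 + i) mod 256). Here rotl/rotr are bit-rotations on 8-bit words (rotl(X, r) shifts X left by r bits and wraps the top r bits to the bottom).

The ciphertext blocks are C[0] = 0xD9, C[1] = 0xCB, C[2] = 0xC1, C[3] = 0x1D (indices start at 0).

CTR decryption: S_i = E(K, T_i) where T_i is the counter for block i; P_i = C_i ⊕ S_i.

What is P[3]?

P[3]: T = 0x28, S = E(K, T) = 0xEB; 0x1D ⊕ 0xEB = 0xF6.

P[3] = 0xF6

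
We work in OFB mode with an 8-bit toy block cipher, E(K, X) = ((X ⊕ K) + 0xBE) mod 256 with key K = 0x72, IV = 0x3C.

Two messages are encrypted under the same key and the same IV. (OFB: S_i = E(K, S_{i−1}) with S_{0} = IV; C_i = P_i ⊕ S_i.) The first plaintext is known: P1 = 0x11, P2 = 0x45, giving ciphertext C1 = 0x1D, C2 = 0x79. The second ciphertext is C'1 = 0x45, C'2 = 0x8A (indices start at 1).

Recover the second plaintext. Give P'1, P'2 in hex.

In OFB with a reused IV, both messages share the same keystream S_i, so C_i ⊕ C'_i = P_i ⊕ P'_i and thus P'_i = P_i ⊕ C_i ⊕ C'_i.
P'1: 0x11 ⊕ 0x1D ⊕ 0x45 = 0x49.
P'2: 0x45 ⊕ 0x79 ⊕ 0x8A = 0xB6.

P'1 = 0x49, P'2 = 0xB6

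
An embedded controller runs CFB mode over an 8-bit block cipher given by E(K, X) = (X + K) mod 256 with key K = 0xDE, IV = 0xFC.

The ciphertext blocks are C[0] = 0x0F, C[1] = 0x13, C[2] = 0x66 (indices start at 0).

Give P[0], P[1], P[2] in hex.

P[0] = 0xD5, P[1] = 0xFE, P[2] = 0x97

CFB decryption: P_i = C_i ⊕ E(K, C_{i−1}), with C_{−1} = IV.
P[0]: E(K, 0xFC) = 0xDA; 0x0F ⊕ 0xDA = 0xD5.
P[1]: E(K, 0x0F) = 0xED; 0x13 ⊕ 0xED = 0xFE.
P[2]: E(K, 0x13) = 0xF1; 0x66 ⊕ 0xF1 = 0x97.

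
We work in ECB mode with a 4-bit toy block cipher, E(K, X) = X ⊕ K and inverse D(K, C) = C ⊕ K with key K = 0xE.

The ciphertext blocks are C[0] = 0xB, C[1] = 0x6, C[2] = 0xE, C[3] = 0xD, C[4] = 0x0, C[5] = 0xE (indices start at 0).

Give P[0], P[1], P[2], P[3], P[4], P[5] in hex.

P[0] = 0x5, P[1] = 0x8, P[2] = 0x0, P[3] = 0x3, P[4] = 0xE, P[5] = 0x0

ECB decryption: P_i = D(K, C_i).
P[0]: D(K, 0xB) = 0x5.
P[1]: D(K, 0x6) = 0x8.
P[2]: D(K, 0xE) = 0x0.
P[3]: D(K, 0xD) = 0x3.
P[4]: D(K, 0x0) = 0xE.
P[5]: D(K, 0xE) = 0x0.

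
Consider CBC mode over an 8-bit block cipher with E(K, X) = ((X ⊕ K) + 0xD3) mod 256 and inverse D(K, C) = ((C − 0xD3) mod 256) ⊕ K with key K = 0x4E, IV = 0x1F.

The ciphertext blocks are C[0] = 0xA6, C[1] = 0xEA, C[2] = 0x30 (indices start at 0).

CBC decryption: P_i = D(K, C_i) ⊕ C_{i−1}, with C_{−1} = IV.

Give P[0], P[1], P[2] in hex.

P[0]: D(K, 0xA6) = 0x9D; 0x9D ⊕ 0x1F = 0x82.
P[1]: D(K, 0xEA) = 0x59; 0x59 ⊕ 0xA6 = 0xFF.
P[2]: D(K, 0x30) = 0x13; 0x13 ⊕ 0xEA = 0xF9.

P[0] = 0x82, P[1] = 0xFF, P[2] = 0xF9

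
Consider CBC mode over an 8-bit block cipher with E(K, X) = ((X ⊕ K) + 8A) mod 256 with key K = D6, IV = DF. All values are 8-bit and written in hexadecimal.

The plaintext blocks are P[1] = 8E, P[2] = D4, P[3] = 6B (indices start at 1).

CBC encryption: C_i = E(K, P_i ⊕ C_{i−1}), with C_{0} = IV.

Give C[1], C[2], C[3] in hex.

C[1] = 11, C[2] = 9D, C[3] = AA

C[1]: P[1] ⊕ DF = 51; E(K, 51) = 11.
C[2]: P[2] ⊕ 11 = C5; E(K, C5) = 9D.
C[3]: P[3] ⊕ 9D = F6; E(K, F6) = AA.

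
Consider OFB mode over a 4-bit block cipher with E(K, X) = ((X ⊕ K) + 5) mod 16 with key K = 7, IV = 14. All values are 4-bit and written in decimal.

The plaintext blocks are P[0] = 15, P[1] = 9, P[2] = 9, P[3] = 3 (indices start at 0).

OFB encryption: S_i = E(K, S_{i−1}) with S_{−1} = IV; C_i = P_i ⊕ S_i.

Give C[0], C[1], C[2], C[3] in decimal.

C[0] = 1, C[1] = 7, C[2] = 7, C[3] = 13

C[0]: S = E(K, 14) = 14; 15 ⊕ 14 = 1.
C[1]: S = E(K, 14) = 14; 9 ⊕ 14 = 7.
C[2]: S = E(K, 14) = 14; 9 ⊕ 14 = 7.
C[3]: S = E(K, 14) = 14; 3 ⊕ 14 = 13.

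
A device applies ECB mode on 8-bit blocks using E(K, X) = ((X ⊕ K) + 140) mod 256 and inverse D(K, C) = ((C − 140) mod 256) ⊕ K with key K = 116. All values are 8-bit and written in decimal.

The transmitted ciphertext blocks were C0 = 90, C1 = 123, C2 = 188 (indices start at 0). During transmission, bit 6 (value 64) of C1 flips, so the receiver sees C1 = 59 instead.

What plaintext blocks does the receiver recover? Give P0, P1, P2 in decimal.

P0 = 186, P1 = 219, P2 = 68

ECB decryption: P_i = D(K, C_i).
Only C1 changed, to 59. In ECB, a change in C_i affects only P_i. Decrypting the received ciphertext:
P0: D(K, 90) = 186.
P1: D(K, 59) = 219.
P2: D(K, 188) = 68.
Blocks that differ from the original plaintext: P1.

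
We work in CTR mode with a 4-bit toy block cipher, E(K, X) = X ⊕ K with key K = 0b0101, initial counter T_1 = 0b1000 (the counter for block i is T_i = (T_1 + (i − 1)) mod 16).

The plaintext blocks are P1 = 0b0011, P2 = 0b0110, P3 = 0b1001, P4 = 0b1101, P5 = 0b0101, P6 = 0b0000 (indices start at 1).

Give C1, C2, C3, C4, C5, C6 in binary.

C1 = 0b1110, C2 = 0b1010, C3 = 0b0110, C4 = 0b0011, C5 = 0b1100, C6 = 0b1000

CTR encryption: S_i = E(K, T_i) where T_i is the counter for block i; C_i = P_i ⊕ S_i.
C1: T = 0b1000, S = E(K, T) = 0b1101; 0b0011 ⊕ 0b1101 = 0b1110.
C2: T = 0b1001, S = E(K, T) = 0b1100; 0b0110 ⊕ 0b1100 = 0b1010.
C3: T = 0b1010, S = E(K, T) = 0b1111; 0b1001 ⊕ 0b1111 = 0b0110.
C4: T = 0b1011, S = E(K, T) = 0b1110; 0b1101 ⊕ 0b1110 = 0b0011.
C5: T = 0b1100, S = E(K, T) = 0b1001; 0b0101 ⊕ 0b1001 = 0b1100.
C6: T = 0b1101, S = E(K, T) = 0b1000; 0b0000 ⊕ 0b1000 = 0b1000.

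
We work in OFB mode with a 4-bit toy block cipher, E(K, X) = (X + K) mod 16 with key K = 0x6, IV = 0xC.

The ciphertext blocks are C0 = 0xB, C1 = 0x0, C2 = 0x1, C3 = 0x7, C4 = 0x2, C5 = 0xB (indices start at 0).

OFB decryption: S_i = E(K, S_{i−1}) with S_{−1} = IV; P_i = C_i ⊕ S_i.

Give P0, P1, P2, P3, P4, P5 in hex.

P0: S = E(K, 0xC) = 0x2; 0xB ⊕ 0x2 = 0x9.
P1: S = E(K, 0x2) = 0x8; 0x0 ⊕ 0x8 = 0x8.
P2: S = E(K, 0x8) = 0xE; 0x1 ⊕ 0xE = 0xF.
P3: S = E(K, 0xE) = 0x4; 0x7 ⊕ 0x4 = 0x3.
P4: S = E(K, 0x4) = 0xA; 0x2 ⊕ 0xA = 0x8.
P5: S = E(K, 0xA) = 0x0; 0xB ⊕ 0x0 = 0xB.

P0 = 0x9, P1 = 0x8, P2 = 0xF, P3 = 0x3, P4 = 0x8, P5 = 0xB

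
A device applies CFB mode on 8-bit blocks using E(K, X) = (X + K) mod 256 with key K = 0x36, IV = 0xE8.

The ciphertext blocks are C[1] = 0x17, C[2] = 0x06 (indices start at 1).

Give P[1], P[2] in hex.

P[1] = 0x09, P[2] = 0x4B

CFB decryption: P_i = C_i ⊕ E(K, C_{i−1}), with C_{0} = IV.
P[1]: E(K, 0xE8) = 0x1E; 0x17 ⊕ 0x1E = 0x09.
P[2]: E(K, 0x17) = 0x4D; 0x06 ⊕ 0x4D = 0x4B.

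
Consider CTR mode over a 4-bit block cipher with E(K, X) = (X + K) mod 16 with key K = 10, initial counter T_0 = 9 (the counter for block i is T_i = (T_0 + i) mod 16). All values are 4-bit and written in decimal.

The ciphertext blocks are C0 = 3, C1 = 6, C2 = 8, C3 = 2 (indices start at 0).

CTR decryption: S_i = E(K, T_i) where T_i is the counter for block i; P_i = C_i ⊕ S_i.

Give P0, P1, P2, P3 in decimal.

P0: T = 9, S = E(K, T) = 3; 3 ⊕ 3 = 0.
P1: T = 10, S = E(K, T) = 4; 6 ⊕ 4 = 2.
P2: T = 11, S = E(K, T) = 5; 8 ⊕ 5 = 13.
P3: T = 12, S = E(K, T) = 6; 2 ⊕ 6 = 4.

P0 = 0, P1 = 2, P2 = 13, P3 = 4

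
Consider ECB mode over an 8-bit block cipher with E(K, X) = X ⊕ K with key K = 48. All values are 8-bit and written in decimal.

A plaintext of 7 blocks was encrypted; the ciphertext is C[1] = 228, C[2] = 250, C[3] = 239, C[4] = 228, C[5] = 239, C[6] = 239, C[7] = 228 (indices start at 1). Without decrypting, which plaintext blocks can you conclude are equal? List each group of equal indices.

P[1] = P[4] = P[7]; P[3] = P[5] = P[6]

ECB encrypts each block independently with the same key, so equal ciphertext blocks imply equal plaintext blocks.
C[1] = C[4] = C[7] = 228, so P[1] = P[4] = P[7].
C[3] = C[5] = C[6] = 239, so P[3] = P[5] = P[6].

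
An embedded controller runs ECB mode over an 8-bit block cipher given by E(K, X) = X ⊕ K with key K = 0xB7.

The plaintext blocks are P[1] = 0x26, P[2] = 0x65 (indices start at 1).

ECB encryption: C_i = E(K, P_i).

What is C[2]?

C[2]: E(K, 0x65) = 0xD2.

C[2] = 0xD2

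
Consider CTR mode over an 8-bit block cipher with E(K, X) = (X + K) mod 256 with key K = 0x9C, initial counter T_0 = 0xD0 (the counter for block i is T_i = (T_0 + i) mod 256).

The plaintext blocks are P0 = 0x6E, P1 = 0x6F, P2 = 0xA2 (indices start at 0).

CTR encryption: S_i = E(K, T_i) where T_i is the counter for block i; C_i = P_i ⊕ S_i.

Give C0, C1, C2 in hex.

C0: T = 0xD0, S = E(K, T) = 0x6C; 0x6E ⊕ 0x6C = 0x02.
C1: T = 0xD1, S = E(K, T) = 0x6D; 0x6F ⊕ 0x6D = 0x02.
C2: T = 0xD2, S = E(K, T) = 0x6E; 0xA2 ⊕ 0x6E = 0xCC.

C0 = 0x02, C1 = 0x02, C2 = 0xCC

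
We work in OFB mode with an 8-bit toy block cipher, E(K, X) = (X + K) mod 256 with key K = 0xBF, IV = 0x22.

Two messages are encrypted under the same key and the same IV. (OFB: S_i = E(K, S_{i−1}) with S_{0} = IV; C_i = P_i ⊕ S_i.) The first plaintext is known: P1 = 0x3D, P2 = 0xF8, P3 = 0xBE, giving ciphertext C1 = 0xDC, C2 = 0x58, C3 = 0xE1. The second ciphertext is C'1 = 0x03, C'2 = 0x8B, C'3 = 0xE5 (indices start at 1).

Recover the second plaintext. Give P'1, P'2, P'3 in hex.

P'1 = 0xE2, P'2 = 0x2B, P'3 = 0xBA

In OFB with a reused IV, both messages share the same keystream S_i, so C_i ⊕ C'_i = P_i ⊕ P'_i and thus P'_i = P_i ⊕ C_i ⊕ C'_i.
P'1: 0x3D ⊕ 0xDC ⊕ 0x03 = 0xE2.
P'2: 0xF8 ⊕ 0x58 ⊕ 0x8B = 0x2B.
P'3: 0xBE ⊕ 0xE1 ⊕ 0xE5 = 0xBA.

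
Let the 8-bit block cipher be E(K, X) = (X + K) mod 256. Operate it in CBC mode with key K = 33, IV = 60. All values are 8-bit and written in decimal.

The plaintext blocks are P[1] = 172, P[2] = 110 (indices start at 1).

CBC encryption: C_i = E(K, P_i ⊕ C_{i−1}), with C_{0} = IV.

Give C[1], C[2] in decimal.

C[1]: P[1] ⊕ 60 = 144; E(K, 144) = 177.
C[2]: P[2] ⊕ 177 = 223; E(K, 223) = 0.

C[1] = 177, C[2] = 0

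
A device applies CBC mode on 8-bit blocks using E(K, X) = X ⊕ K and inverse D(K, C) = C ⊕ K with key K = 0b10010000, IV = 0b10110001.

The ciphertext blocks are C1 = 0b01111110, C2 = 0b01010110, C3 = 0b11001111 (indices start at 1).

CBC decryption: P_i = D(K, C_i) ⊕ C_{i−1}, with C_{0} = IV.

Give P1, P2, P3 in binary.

P1: D(K, 0b01111110) = 0b11101110; 0b11101110 ⊕ 0b10110001 = 0b01011111.
P2: D(K, 0b01010110) = 0b11000110; 0b11000110 ⊕ 0b01111110 = 0b10111000.
P3: D(K, 0b11001111) = 0b01011111; 0b01011111 ⊕ 0b01010110 = 0b00001001.

P1 = 0b01011111, P2 = 0b10111000, P3 = 0b00001001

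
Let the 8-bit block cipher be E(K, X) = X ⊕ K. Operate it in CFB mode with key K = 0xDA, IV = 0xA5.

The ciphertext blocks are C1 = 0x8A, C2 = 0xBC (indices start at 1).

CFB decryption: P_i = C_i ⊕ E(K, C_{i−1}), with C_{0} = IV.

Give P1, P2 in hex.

P1 = 0xF5, P2 = 0xEC

P1: E(K, 0xA5) = 0x7F; 0x8A ⊕ 0x7F = 0xF5.
P2: E(K, 0x8A) = 0x50; 0xBC ⊕ 0x50 = 0xEC.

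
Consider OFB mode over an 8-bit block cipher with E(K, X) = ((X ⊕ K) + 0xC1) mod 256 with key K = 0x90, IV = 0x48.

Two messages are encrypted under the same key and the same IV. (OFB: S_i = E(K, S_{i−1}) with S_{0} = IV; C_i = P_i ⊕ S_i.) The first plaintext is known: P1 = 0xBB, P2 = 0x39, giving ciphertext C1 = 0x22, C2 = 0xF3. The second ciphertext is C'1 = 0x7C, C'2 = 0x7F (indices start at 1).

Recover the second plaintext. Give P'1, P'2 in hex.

In OFB with a reused IV, both messages share the same keystream S_i, so C_i ⊕ C'_i = P_i ⊕ P'_i and thus P'_i = P_i ⊕ C_i ⊕ C'_i.
P'1: 0xBB ⊕ 0x22 ⊕ 0x7C = 0xE5.
P'2: 0x39 ⊕ 0xF3 ⊕ 0x7F = 0xB5.

P'1 = 0xE5, P'2 = 0xB5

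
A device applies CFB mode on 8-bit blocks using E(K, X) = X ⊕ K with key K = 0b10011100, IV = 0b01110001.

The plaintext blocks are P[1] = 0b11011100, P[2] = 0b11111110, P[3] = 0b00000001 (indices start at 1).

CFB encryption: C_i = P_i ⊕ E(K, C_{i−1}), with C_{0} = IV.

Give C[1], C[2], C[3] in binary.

C[1] = 0b00110001, C[2] = 0b01010011, C[3] = 0b11001110

C[1]: E(K, 0b01110001) = 0b11101101; 0b11011100 ⊕ 0b11101101 = 0b00110001.
C[2]: E(K, 0b00110001) = 0b10101101; 0b11111110 ⊕ 0b10101101 = 0b01010011.
C[3]: E(K, 0b01010011) = 0b11001111; 0b00000001 ⊕ 0b11001111 = 0b11001110.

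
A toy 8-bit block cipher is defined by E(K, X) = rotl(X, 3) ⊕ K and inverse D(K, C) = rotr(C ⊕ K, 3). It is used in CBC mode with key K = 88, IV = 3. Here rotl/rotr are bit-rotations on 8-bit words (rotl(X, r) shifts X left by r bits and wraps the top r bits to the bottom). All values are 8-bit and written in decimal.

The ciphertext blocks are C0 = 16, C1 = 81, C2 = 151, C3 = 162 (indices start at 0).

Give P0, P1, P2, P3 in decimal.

P0 = 10, P1 = 49, P2 = 168, P3 = 200

CBC decryption: P_i = D(K, C_i) ⊕ C_{i−1}, with C_{−1} = IV.
P0: D(K, 16) = 9; 9 ⊕ 3 = 10.
P1: D(K, 81) = 33; 33 ⊕ 16 = 49.
P2: D(K, 151) = 249; 249 ⊕ 81 = 168.
P3: D(K, 162) = 95; 95 ⊕ 151 = 200.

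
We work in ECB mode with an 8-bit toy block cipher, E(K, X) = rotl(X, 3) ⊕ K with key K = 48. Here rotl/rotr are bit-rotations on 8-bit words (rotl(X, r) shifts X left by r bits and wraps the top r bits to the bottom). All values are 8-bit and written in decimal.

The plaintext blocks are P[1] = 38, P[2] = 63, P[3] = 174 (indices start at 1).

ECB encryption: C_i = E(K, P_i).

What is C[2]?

C[2] = 201

C[2]: E(K, 63) = 201.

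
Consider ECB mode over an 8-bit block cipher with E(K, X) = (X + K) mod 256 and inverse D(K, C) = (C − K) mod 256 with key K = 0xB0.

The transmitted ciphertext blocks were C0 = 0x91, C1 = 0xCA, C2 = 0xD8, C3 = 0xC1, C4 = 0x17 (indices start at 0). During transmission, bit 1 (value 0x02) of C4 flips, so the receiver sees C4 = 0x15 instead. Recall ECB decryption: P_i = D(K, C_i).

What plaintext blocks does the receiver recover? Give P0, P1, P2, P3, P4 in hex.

Only C4 changed, to 0x15. In ECB, a change in C_i affects only P_i. Decrypting the received ciphertext:
P0: D(K, 0x91) = 0xE1.
P1: D(K, 0xCA) = 0x1A.
P2: D(K, 0xD8) = 0x28.
P3: D(K, 0xC1) = 0x11.
P4: D(K, 0x15) = 0x65.
Blocks that differ from the original plaintext: P4.

P0 = 0xE1, P1 = 0x1A, P2 = 0x28, P3 = 0x11, P4 = 0x65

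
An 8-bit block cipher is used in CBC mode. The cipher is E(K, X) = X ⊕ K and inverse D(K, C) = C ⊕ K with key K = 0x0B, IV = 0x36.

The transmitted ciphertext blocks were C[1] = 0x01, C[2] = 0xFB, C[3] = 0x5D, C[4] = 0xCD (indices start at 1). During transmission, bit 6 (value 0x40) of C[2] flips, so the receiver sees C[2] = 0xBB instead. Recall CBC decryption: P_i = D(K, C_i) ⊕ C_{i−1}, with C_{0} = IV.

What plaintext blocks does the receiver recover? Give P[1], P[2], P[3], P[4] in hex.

Only C[2] changed, to 0xBB. In CBC, a change in C_i garbles P_i and flips the same bit in P_{i+1}. Decrypting the received ciphertext:
P[1]: D(K, 0x01) = 0x0A; 0x0A ⊕ 0x36 = 0x3C.
P[2]: D(K, 0xBB) = 0xB0; 0xB0 ⊕ 0x01 = 0xB1.
P[3]: D(K, 0x5D) = 0x56; 0x56 ⊕ 0xBB = 0xED.
P[4]: D(K, 0xCD) = 0xC6; 0xC6 ⊕ 0x5D = 0x9B.
Blocks that differ from the original plaintext: P[2], P[3].

P[1] = 0x3C, P[2] = 0xB1, P[3] = 0xED, P[4] = 0x9B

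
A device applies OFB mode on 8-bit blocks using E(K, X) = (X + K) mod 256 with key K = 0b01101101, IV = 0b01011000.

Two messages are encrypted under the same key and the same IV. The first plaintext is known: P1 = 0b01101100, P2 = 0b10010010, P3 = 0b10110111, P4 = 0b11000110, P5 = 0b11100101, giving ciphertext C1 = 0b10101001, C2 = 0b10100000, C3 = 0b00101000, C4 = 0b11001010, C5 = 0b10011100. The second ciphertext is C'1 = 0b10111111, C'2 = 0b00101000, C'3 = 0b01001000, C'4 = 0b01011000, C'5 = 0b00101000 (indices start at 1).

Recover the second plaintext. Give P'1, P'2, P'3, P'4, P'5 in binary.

In OFB with a reused IV, both messages share the same keystream S_i, so C_i ⊕ C'_i = P_i ⊕ P'_i and thus P'_i = P_i ⊕ C_i ⊕ C'_i.
P'1: 0b01101100 ⊕ 0b10101001 ⊕ 0b10111111 = 0b01111010.
P'2: 0b10010010 ⊕ 0b10100000 ⊕ 0b00101000 = 0b00011010.
P'3: 0b10110111 ⊕ 0b00101000 ⊕ 0b01001000 = 0b11010111.
P'4: 0b11000110 ⊕ 0b11001010 ⊕ 0b01011000 = 0b01010100.
P'5: 0b11100101 ⊕ 0b10011100 ⊕ 0b00101000 = 0b01010001.

P'1 = 0b01111010, P'2 = 0b00011010, P'3 = 0b11010111, P'4 = 0b01010100, P'5 = 0b01010001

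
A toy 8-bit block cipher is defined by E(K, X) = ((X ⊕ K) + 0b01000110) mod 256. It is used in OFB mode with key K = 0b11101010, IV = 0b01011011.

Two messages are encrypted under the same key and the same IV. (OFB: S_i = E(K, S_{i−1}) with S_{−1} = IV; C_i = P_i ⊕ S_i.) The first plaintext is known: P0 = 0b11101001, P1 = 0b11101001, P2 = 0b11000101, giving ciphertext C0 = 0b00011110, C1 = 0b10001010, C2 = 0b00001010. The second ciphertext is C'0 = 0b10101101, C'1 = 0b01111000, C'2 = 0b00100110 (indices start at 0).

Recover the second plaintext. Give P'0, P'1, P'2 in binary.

In OFB with a reused IV, both messages share the same keystream S_i, so C_i ⊕ C'_i = P_i ⊕ P'_i and thus P'_i = P_i ⊕ C_i ⊕ C'_i.
P'0: 0b11101001 ⊕ 0b00011110 ⊕ 0b10101101 = 0b01011010.
P'1: 0b11101001 ⊕ 0b10001010 ⊕ 0b01111000 = 0b00011011.
P'2: 0b11000101 ⊕ 0b00001010 ⊕ 0b00100110 = 0b11101001.

P'0 = 0b01011010, P'1 = 0b00011011, P'2 = 0b11101001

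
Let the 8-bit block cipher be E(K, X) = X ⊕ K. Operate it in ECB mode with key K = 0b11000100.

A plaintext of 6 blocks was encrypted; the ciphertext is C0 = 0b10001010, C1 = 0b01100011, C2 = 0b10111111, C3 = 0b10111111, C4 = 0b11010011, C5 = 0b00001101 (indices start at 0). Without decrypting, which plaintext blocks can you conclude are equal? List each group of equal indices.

P2 = P3

ECB encrypts each block independently with the same key, so equal ciphertext blocks imply equal plaintext blocks.
C2 = C3 = 0b10111111, so P2 = P3.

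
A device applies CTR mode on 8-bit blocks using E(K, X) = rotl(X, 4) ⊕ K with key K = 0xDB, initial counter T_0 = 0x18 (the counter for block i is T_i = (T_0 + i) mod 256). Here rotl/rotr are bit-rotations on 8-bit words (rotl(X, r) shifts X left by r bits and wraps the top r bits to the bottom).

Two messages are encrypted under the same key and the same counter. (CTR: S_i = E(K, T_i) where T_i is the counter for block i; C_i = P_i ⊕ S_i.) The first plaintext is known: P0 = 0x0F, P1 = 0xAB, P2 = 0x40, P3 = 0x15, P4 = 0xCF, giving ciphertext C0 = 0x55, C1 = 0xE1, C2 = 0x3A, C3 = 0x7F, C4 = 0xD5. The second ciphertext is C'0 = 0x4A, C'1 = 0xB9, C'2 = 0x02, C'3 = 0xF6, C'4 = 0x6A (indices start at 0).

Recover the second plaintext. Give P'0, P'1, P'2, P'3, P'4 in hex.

P'0 = 0x10, P'1 = 0xF3, P'2 = 0x78, P'3 = 0x9C, P'4 = 0x70

In CTR with a reused counter, both messages share the same keystream S_i, so C_i ⊕ C'_i = P_i ⊕ P'_i and thus P'_i = P_i ⊕ C_i ⊕ C'_i.
P'0: 0x0F ⊕ 0x55 ⊕ 0x4A = 0x10.
P'1: 0xAB ⊕ 0xE1 ⊕ 0xB9 = 0xF3.
P'2: 0x40 ⊕ 0x3A ⊕ 0x02 = 0x78.
P'3: 0x15 ⊕ 0x7F ⊕ 0xF6 = 0x9C.
P'4: 0xCF ⊕ 0xD5 ⊕ 0x6A = 0x70.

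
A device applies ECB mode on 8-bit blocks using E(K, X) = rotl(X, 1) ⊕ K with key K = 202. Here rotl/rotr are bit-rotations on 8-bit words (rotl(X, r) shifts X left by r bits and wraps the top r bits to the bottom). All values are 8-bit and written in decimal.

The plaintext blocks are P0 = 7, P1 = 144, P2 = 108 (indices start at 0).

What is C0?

ECB encryption: C_i = E(K, P_i).
C0: E(K, 7) = 196.

C0 = 196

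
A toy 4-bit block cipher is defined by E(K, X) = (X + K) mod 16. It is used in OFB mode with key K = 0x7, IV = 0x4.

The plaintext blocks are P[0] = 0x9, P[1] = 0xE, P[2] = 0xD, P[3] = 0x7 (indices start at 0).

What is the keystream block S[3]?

OFB encryption: S_i = E(K, S_{i−1}) with S_{−1} = IV; C_i = P_i ⊕ S_i.
C[0]: S = E(K, 0x4) = 0xB; 0x9 ⊕ 0xB = 0x2.
C[1]: S = E(K, 0xB) = 0x2; 0xE ⊕ 0x2 = 0xC.
C[2]: S = E(K, 0x2) = 0x9; 0xD ⊕ 0x9 = 0x4.
C[3]: S = E(K, 0x9) = 0x0; 0x7 ⊕ 0x0 = 0x7.
So S[3] = 0x0.

0x0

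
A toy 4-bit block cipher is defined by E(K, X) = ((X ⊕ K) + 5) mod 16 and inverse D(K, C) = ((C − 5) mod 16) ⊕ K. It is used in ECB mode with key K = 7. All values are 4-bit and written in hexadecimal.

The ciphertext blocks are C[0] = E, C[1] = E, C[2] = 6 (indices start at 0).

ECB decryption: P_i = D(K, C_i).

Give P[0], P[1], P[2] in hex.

P[0] = E, P[1] = E, P[2] = 6

P[0]: D(K, E) = E.
P[1]: D(K, E) = E.
P[2]: D(K, 6) = 6.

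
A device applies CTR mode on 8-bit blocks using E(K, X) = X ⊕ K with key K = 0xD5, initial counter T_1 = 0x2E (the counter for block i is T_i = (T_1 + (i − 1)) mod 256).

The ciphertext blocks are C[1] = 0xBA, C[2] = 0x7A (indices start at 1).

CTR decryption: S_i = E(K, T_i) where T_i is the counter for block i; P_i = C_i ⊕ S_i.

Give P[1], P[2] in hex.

P[1] = 0x41, P[2] = 0x80

P[1]: T = 0x2E, S = E(K, T) = 0xFB; 0xBA ⊕ 0xFB = 0x41.
P[2]: T = 0x2F, S = E(K, T) = 0xFA; 0x7A ⊕ 0xFA = 0x80.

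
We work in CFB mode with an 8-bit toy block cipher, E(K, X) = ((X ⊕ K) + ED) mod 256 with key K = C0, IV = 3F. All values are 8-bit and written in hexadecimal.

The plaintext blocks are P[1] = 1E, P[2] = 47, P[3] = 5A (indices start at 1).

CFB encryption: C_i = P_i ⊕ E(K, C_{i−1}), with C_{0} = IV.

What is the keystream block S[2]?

1F

C[1]: E(K, 3F) = EC; 1E ⊕ EC = F2.
C[2]: E(K, F2) = 1F; 47 ⊕ 1F = 58.
So S[2] = 1F.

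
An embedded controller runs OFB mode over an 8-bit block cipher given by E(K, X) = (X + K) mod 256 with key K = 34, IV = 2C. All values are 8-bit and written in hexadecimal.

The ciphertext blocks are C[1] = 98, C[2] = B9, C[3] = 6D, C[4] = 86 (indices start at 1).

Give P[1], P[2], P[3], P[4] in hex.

P[1] = F8, P[2] = 2D, P[3] = A5, P[4] = 7A

OFB decryption: S_i = E(K, S_{i−1}) with S_{0} = IV; P_i = C_i ⊕ S_i.
P[1]: S = E(K, 2C) = 60; 98 ⊕ 60 = F8.
P[2]: S = E(K, 60) = 94; B9 ⊕ 94 = 2D.
P[3]: S = E(K, 94) = C8; 6D ⊕ C8 = A5.
P[4]: S = E(K, C8) = FC; 86 ⊕ FC = 7A.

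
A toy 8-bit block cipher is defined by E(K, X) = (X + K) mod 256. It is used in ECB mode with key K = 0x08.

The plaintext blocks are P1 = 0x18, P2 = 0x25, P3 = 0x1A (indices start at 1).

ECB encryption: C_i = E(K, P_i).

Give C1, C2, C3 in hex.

C1 = 0x20, C2 = 0x2D, C3 = 0x22

C1: E(K, 0x18) = 0x20.
C2: E(K, 0x25) = 0x2D.
C3: E(K, 0x1A) = 0x22.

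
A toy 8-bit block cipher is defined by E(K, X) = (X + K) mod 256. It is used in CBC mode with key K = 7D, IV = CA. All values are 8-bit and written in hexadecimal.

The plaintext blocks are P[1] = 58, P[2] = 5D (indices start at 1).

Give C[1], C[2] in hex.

CBC encryption: C_i = E(K, P_i ⊕ C_{i−1}), with C_{0} = IV.
C[1]: P[1] ⊕ CA = 92; E(K, 92) = 0F.
C[2]: P[2] ⊕ 0F = 52; E(K, 52) = CF.

C[1] = 0F, C[2] = CF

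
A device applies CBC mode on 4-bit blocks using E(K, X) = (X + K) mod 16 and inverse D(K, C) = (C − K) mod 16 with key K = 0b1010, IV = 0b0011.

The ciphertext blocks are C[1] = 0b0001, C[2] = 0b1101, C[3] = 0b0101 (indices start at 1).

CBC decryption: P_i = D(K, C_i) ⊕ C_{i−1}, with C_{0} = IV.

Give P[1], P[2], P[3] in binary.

P[1]: D(K, 0b0001) = 0b0111; 0b0111 ⊕ 0b0011 = 0b0100.
P[2]: D(K, 0b1101) = 0b0011; 0b0011 ⊕ 0b0001 = 0b0010.
P[3]: D(K, 0b0101) = 0b1011; 0b1011 ⊕ 0b1101 = 0b0110.

P[1] = 0b0100, P[2] = 0b0010, P[3] = 0b0110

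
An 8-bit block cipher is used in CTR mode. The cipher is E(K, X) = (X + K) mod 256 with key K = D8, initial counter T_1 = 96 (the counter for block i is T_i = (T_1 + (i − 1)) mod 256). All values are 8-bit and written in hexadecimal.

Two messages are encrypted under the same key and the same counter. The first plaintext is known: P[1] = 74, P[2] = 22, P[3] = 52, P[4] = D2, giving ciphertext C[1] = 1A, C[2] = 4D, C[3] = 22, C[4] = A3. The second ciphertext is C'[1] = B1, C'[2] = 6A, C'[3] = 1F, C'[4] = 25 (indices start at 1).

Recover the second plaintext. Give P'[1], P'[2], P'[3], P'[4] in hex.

P'[1] = DF, P'[2] = 05, P'[3] = 6F, P'[4] = 54

In CTR with a reused counter, both messages share the same keystream S_i, so C_i ⊕ C'_i = P_i ⊕ P'_i and thus P'_i = P_i ⊕ C_i ⊕ C'_i.
P'[1]: 74 ⊕ 1A ⊕ B1 = DF.
P'[2]: 22 ⊕ 4D ⊕ 6A = 05.
P'[3]: 52 ⊕ 22 ⊕ 1F = 6F.
P'[4]: D2 ⊕ A3 ⊕ 25 = 54.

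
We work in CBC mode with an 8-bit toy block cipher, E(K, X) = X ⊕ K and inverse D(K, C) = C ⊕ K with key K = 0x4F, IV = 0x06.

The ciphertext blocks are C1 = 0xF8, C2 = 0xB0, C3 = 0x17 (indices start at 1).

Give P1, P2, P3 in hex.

P1 = 0xB1, P2 = 0x07, P3 = 0xE8

CBC decryption: P_i = D(K, C_i) ⊕ C_{i−1}, with C_{0} = IV.
P1: D(K, 0xF8) = 0xB7; 0xB7 ⊕ 0x06 = 0xB1.
P2: D(K, 0xB0) = 0xFF; 0xFF ⊕ 0xF8 = 0x07.
P3: D(K, 0x17) = 0x58; 0x58 ⊕ 0xB0 = 0xE8.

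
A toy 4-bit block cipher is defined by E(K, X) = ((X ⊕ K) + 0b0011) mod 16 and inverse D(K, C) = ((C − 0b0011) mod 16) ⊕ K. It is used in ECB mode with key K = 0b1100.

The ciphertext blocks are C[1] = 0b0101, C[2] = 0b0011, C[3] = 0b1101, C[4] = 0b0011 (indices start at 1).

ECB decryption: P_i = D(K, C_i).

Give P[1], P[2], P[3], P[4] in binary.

P[1] = 0b1110, P[2] = 0b1100, P[3] = 0b0110, P[4] = 0b1100

P[1]: D(K, 0b0101) = 0b1110.
P[2]: D(K, 0b0011) = 0b1100.
P[3]: D(K, 0b1101) = 0b0110.
P[4]: D(K, 0b0011) = 0b1100.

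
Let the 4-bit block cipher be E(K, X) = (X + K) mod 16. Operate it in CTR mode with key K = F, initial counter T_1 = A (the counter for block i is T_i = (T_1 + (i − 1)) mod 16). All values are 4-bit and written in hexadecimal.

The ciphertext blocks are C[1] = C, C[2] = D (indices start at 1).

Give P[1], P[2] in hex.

CTR decryption: S_i = E(K, T_i) where T_i is the counter for block i; P_i = C_i ⊕ S_i.
P[1]: T = A, S = E(K, T) = 9; C ⊕ 9 = 5.
P[2]: T = B, S = E(K, T) = A; D ⊕ A = 7.

P[1] = 5, P[2] = 7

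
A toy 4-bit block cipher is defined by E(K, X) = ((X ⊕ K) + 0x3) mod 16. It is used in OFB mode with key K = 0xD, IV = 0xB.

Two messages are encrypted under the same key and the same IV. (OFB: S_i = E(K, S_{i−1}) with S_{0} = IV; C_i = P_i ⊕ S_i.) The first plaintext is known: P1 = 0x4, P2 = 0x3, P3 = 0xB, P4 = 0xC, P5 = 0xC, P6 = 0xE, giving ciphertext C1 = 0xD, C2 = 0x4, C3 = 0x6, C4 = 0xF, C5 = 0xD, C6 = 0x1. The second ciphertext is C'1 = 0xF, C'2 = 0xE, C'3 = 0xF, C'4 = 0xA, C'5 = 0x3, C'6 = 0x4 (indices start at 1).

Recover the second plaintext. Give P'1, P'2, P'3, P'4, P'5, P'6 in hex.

P'1 = 0x6, P'2 = 0x9, P'3 = 0x2, P'4 = 0x9, P'5 = 0x2, P'6 = 0xB

In OFB with a reused IV, both messages share the same keystream S_i, so C_i ⊕ C'_i = P_i ⊕ P'_i and thus P'_i = P_i ⊕ C_i ⊕ C'_i.
P'1: 0x4 ⊕ 0xD ⊕ 0xF = 0x6.
P'2: 0x3 ⊕ 0x4 ⊕ 0xE = 0x9.
P'3: 0xB ⊕ 0x6 ⊕ 0xF = 0x2.
P'4: 0xC ⊕ 0xF ⊕ 0xA = 0x9.
P'5: 0xC ⊕ 0xD ⊕ 0x3 = 0x2.
P'6: 0xE ⊕ 0x1 ⊕ 0x4 = 0xB.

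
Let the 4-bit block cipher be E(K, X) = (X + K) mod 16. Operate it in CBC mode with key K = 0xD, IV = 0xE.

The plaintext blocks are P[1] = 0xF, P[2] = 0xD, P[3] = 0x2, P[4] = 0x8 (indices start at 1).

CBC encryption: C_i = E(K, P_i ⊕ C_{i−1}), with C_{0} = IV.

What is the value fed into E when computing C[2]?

0x3

C[1]: P[1] ⊕ 0xE = 0x1; E(K, 0x1) = 0xE.
C[2]: P[2] ⊕ 0xE = 0x3; E(K, 0x3) = 0x0.
So the input to E for block [2] is 0x3.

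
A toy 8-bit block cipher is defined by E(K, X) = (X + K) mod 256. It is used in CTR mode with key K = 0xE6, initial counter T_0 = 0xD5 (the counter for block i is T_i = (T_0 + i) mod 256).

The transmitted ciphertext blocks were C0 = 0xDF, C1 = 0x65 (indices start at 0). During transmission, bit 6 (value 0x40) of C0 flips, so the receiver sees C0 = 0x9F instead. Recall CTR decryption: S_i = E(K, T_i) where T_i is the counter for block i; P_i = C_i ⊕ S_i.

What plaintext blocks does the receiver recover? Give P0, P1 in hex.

Only C0 changed, to 0x9F. In CTR, a change in C_i flips the same bit in P_i only; the keystream is unaffected. Decrypting the received ciphertext:
P0: T = 0xD5, S = E(K, T) = 0xBB; 0x9F ⊕ 0xBB = 0x24.
P1: T = 0xD6, S = E(K, T) = 0xBC; 0x65 ⊕ 0xBC = 0xD9.
Blocks that differ from the original plaintext: P0.

P0 = 0x24, P1 = 0xD9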